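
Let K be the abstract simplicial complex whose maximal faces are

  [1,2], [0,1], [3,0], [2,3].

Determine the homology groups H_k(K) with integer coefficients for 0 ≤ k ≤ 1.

Fix the vertex order 0 < 1 < 2 < 3 and write every simplex with vertices in increasing order. Then dim K = 1 and the simplices of K are:

  0-simplices (4): [0], [1], [2], [3]
  1-simplices (4): [0,1], [0,3], [1,2], [2,3]

so the chain groups are C_0 ≅ Z^4, C_1 ≅ Z^4.

Boundary ∂_1: C_1 → C_0 is given by ∂[p,q] = [q] − [p].
The resulting 4×4 matrix has rank 3, and its Smith normal form has invariant factors (1,1,1).

Now H_k = ker ∂_k / im ∂_{k+1}, so:

  H_0: rank C_0 − rank ∂_1 = 4 − 3 = 1, and the invariant factors of ∂_1 are all 1, so H_0 ≅ Z.
  H_1: rank ker ∂_1 − rank ∂_2 = (4 − 3) − 0 = 1, and there is no ∂_2, so H_1 ≅ Z.

As a check, the Euler characteristic is 4 − 4 = 0, which agrees with 1 − 1 = 0.

H_0 ≅ Z,  H_1 ≅ Z.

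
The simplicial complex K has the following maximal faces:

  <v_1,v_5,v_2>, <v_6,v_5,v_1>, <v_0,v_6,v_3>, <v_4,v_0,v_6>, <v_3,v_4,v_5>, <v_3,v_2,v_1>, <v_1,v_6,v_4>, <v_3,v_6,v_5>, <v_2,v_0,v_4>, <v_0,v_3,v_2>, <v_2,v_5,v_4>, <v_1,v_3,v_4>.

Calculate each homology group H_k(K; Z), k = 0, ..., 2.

H_0 ≅ Z,  H_1 ≅ Z/2,  H_2 = 0.

K has 7 vertices, 18 edges, 12 triangles.
rank ∂_0 = 0, rank ∂_1 = 6 ⇒ b_0 = 7 − 0 − 6 = 1; all invariant factors of ∂_1 are 1 so no torsion. So H_0 ≅ Z.
rank ∂_1 = 6, rank ∂_2 = 12 ⇒ b_1 = 18 − 6 − 12 = 0; ∂_2 has invariant factor(s) [2] giving torsion. So H_1 ≅ Z/2.
rank ∂_2 = 12, rank ∂_3 = 0 ⇒ b_2 = 12 − 12 − 0 = 0. So H_2 ≅ 0.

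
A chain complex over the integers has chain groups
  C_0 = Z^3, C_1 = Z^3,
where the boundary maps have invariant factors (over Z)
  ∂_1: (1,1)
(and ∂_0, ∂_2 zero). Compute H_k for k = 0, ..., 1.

H_0 ≅ Z,  H_1 ≅ Z.

H_0: b_0 = 3 − 0 − 2 = 1; torsion from ∂_1 factors > 1: none. So H_0 ≅ Z.
H_1: b_1 = 3 − 2 − 0 = 1; torsion from ∂_2 factors > 1: none. So H_1 ≅ Z.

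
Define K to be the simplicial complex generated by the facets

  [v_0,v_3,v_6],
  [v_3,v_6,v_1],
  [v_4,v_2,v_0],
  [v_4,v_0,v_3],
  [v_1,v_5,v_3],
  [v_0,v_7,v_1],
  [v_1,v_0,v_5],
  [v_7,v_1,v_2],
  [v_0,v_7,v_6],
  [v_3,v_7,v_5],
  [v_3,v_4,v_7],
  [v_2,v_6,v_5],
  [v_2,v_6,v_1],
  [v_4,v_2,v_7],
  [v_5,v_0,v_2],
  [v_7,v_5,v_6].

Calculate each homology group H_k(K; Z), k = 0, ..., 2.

H_0 = Z,  H_1 = Z^2,  H_2 = Z.

Fix the vertex order v_0 < v_1 < v_2 < v_3 < v_4 < v_5 < v_6 < v_7 and write every simplex with vertices in increasing order. Then dim K = 2 and the simplices of K are:

  0-simplices (8): [v_0], [v_1], [v_2], [v_3], [v_4], [v_5], [v_6], [v_7]
  1-simplices (24): (24 of them)
  2-simplices (16): (16 of them)

so the chain groups are C_0 ≅ Z^8, C_1 ≅ Z^24, C_2 ≅ Z^16.

Boundary ∂_1: C_1 → C_0 is given by ∂[p,q] = [q] − [p]. For instance
  ∂[v_0,v_2] = [v_2] − [v_0].
The 8×24 boundary matrix has rank 7 and Smith normal form diag(1,1,1,1,1,1,1).

Boundary ∂_2: C_2 → C_1 maps a triangle to the signed sum of its edges. For instance
  ∂[v_0,v_3,v_4] = [v_3,v_4] − [v_0,v_4] + [v_0,v_3],
  ∂[v_3,v_5,v_7] = [v_5,v_7] − [v_3,v_7] + [v_3,v_5].
The resulting 24×16 matrix has rank 15, and its Smith normal form has invariant factors (1,1,1,1,1,1,1,1,1,1,1,1,1,1,1).

From H_k ≅ ker(∂_k) / im(∂_{k+1}) we obtain:

  H_0: rank C_0 − rank ∂_1 = 8 − 7 = 1, and the invariant factors of ∂_1 are all 1, so H_0 = Z.
  H_1: rank ker ∂_1 − rank ∂_2 = (24 − 7) − 15 = 2, and the invariant factors of ∂_2 are all 1, so H_1 = Z^2.
  H_2: rank ker ∂_2 − rank ∂_3 = (16 − 15) − 0 = 1, and there is no ∂_3, so H_2 = Z.

As a check, the Euler characteristic is 8 − 24 + 16 = 0, which agrees with 1 − 2 + 1 = 0.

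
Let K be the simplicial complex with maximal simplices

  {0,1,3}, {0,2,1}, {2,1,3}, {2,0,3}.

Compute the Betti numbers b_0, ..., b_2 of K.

b_0 = 1, b_1 = 0, b_2 = 1.

Fix the vertex order 0 < 1 < 2 < 3 and write every simplex with vertices in increasing order. Then dim K = 2 and the simplices of K are:

  0-simplices (4): [0], [1], [2], [3]
  1-simplices (6): [0,1], [0,2], [0,3], [1,2], [1,3], [2,3]
  2-simplices (4): [0,1,2], [0,1,3], [0,2,3], [1,2,3]

Hence C_0 ≅ Z^4, C_1 ≅ Z^6, C_2 ≅ Z^4.

Boundary ∂_1: C_1 → C_0 is given by ∂[p,q] = [q] − [p]. For instance
  ∂[0,3] = [3] − [0].
This gives a 4×6 integer matrix of rank 3; reducing to Smith normal form yields diagonal entries (1,1,1).

∂_2: C_2 → C_1 maps a triangle to the signed sum of its edges. For instance
  ∂[0,1,3] = [1,3] − [0,3] + [0,1],
  ∂[0,2,3] = [2,3] − [0,3] + [0,2].
This gives a 6×4 integer matrix of rank 3; reducing to Smith normal form yields diagonal entries (1,1,1).

Reading off H_k = ker ∂_k / im ∂_{k+1}:

  H_0: rank C_0 − rank ∂_1 = 4 − 3 = 1, and the invariant factors of ∂_1 are all 1, so H_0 ≅ Z.
  H_1: rank ker ∂_1 − rank ∂_2 = (6 − 3) − 3 = 0, and the invariant factors of ∂_2 are all 1, so H_1 ≅ 0.
  H_2: rank ker ∂_2 − rank ∂_3 = (4 − 3) − 0 = 1, and there is no ∂_3, so H_2 ≅ Z.

As a check, the Euler characteristic is 4 − 6 + 4 = 2, which agrees with 1 − 0 + 1 = 2.

Hence the Betti numbers are b_0 = 1, b_1 = 0, b_2 = 1.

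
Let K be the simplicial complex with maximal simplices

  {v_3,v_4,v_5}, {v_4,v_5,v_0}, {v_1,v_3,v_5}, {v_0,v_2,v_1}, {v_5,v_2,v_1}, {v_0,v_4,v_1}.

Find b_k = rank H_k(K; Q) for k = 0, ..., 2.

b_0 = 1, b_1 = 1, b_2 = 0.

Order the vertices as v_0 < v_1 < v_2 < v_3 < v_4 < v_5. Listing each simplex with vertices in this order, K has dimension 2 with simplices:

  0-simplices (6): [v_0], [v_1], [v_2], [v_3], [v_4], [v_5]
  1-simplices (12): [v_0,v_1], [v_0,v_2], [v_0,v_4], [v_0,v_5], [v_1,v_2], [v_1,v_3], [v_1,v_4], [v_1,v_5], [v_2,v_5], [v_3,v_4], [v_3,v_5], [v_4,v_5]
  2-simplices (6): [v_0,v_1,v_2], [v_0,v_1,v_4], [v_0,v_4,v_5], [v_1,v_2,v_5], [v_1,v_3,v_5], [v_3,v_4,v_5]

so the chain groups are C_0 ≅ Z^6, C_1 ≅ Z^12, C_2 ≅ Z^6.

∂_1: C_1 → C_0 maps an edge to its endpoints' difference, ∂[p,q] = q − p.
The 6×12 boundary matrix has rank 5 and Smith normal form diag(1,1,1,1,1).

Boundary ∂_2: C_2 → C_1 acts by ∂[p,q,r] = [q,r] − [p,r] + [p,q]. For instance
  ∂[v_1,v_2,v_5] = [v_2,v_5] − [v_1,v_5] + [v_1,v_2],
  ∂[v_0,v_1,v_4] = [v_1,v_4] − [v_0,v_4] + [v_0,v_1].
As a 12×6 matrix over Z this has rank 6, with invariant factors (1,1,1,1,1,1).

Computing H_k = (kernel of ∂_k) / (image of ∂_{k+1}):

  H_0: rank C_0 − rank ∂_1 = 6 − 5 = 1, and the invariant factors of ∂_1 are all 1, so H_0 = Z.
  H_1: rank ker ∂_1 − rank ∂_2 = (12 − 5) − 6 = 1, and the invariant factors of ∂_2 are all 1, so H_1 = Z.
  H_2: rank ker ∂_2 − rank ∂_3 = (6 − 6) − 0 = 0, and there is no ∂_3, so H_2 = 0.

As a check, the Euler characteristic is 6 − 12 + 6 = 0, which agrees with 1 − 1 + 0 = 0.
(K is a triangulation of the cylinder S^1 x I.)

Hence the Betti numbers are b_0 = 1, b_1 = 1, b_2 = 0.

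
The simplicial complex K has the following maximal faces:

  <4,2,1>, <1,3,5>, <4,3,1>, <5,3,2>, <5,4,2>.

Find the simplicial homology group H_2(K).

We work with the vertex ordering 1 < 2 < 3 < 4 < 5. The simplices of K, each written with vertices in increasing order, are:

  0-simplices (5): [1], [2], [3], [4], [5]
  1-simplices (10): [1,2], [1,3], [1,4], [1,5], [2,3], [2,4], [2,5], [3,4], [3,5], [4,5]
  2-simplices (5): [1,2,4], [1,3,4], [1,3,5], [2,3,5], [2,4,5]

giving chain groups C_0 ≅ Z^5, C_1 ≅ Z^10, C_2 ≅ Z^5.

The boundary map ∂_1: C_1 → C_0 maps an edge to its endpoints' difference, ∂[p,q] = q − p.
This gives a 5×10 integer matrix of rank 4; reducing to Smith normal form yields diagonal entries (1,1,1,1).

∂_2: C_2 → C_1 maps a triangle to the signed sum of its edges. For instance
  ∂[1,2,4] = [2,4] − [1,4] + [1,2],
  ∂[1,3,5] = [3,5] − [1,5] + [1,3].
As a 10×5 matrix over Z this has rank 5, with invariant factors (1,1,1,1,1).

Reading off H_k = ker ∂_k / im ∂_{k+1}:

  H_2: rank ker ∂_2 − rank ∂_3 = (5 − 5) − 0 = 0, and there is no ∂_3, so H_2 ≅ 0.

H_2 = 0.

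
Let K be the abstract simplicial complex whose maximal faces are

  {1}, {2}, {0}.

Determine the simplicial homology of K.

Fix the vertex order 0 < 1 < 2 and write every simplex with vertices in increasing order. Then dim K = 0 and the simplices of K are:

  0-simplices (3): [0], [1], [2]

giving chain groups C_0 ≅ Z^3.

Now H_k = ker ∂_k / im ∂_{k+1}, so:

  H_0: rank C_0 − rank ∂_1 = 3 − 0 = 3, and there is no ∂_1, so H_0 ≅ Z^3.

H_0 ≅ Z^3.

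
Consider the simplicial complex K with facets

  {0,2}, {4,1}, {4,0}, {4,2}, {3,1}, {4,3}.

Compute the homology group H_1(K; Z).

H_1 = Z^2.

We work with the vertex ordering 0 < 1 < 2 < 3 < 4. The simplices of K, each written with vertices in increasing order, are:

  0-simplices (5): [0], [1], [2], [3], [4]
  1-simplices (6): [0,2], [0,4], [1,3], [1,4], [2,4], [3,4]

Hence C_0 ≅ Z^5, C_1 ≅ Z^6.

Boundary ∂_1: C_1 → C_0 maps an edge to its endpoints' difference, ∂[p,q] = q − p.
The 5×6 boundary matrix has rank 4 and Smith normal form diag(1,1,1,1).

Reading off H_k = ker ∂_k / im ∂_{k+1}:

  H_1: rank ker ∂_1 − rank ∂_2 = (6 − 4) − 0 = 2, and there is no ∂_2, so H_1 = Z^2.

(K is a triangulation of a wedge of 2 circles.)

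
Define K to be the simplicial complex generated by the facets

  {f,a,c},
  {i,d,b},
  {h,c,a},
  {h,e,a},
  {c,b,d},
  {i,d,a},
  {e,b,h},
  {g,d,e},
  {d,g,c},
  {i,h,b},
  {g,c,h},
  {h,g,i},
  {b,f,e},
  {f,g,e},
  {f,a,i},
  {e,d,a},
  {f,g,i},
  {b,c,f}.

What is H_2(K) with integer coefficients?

H_2 ≅ Z.

We work with the vertex ordering a < b < c < d < e < f < g < h < i. The simplices of K, each written with vertices in increasing order, are:

  0-simplices (9): a, b, c, d, e, f, g, h, i
  1-simplices (27): ac, ad, ae, af, ah, ai, bc, bd, be, bf, bh, bi, cd, cf, cg, ch, de, dg, di, ef, eg, eh, fg, fi, gh, gi, hi
  2-simplices (18): acf, ach, ade, adi, aeh, afi, bcd, bcf, bdi, bef, beh, bhi, cdg, cgh, deg, efg, fgi, ghi

Hence C_0 ≅ Z^9, C_1 ≅ Z^27, C_2 ≅ Z^18.

∂_1: C_1 → C_0 maps an edge to its endpoints' difference, ∂[p,q] = q − p.
As a 9×27 matrix over Z this has rank 8, with invariant factors (1,1,1,1,1,1,1,1).

∂_2: C_2 → C_1 maps a triangle to the signed sum of its edges. For instance
  ∂bef = ef − bf + be,
  ∂ach = ch − ah + ac.
The resulting 27×18 matrix has rank 17, and its Smith normal form has invariant factors (1,1,1,1,1,1,1,1,1,1,1,1,1,1,1,1,1).

From H_k ≅ ker(∂_k) / im(∂_{k+1}) we obtain:

  H_2: rank ker ∂_2 − rank ∂_3 = (18 − 17) − 0 = 1, and there is no ∂_3, so H_2 = Z.

(K is a triangulation of the torus T^2.)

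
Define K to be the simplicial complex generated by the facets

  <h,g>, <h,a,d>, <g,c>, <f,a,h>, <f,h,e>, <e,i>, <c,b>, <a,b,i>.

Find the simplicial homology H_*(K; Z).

Fix the vertex order a < b < c < d < e < f < g < h < i and write every simplex with vertices in increasing order. Then dim K = 2 and the simplices of K are:

  0-simplices (9): a, b, c, d, e, f, g, h, i
  1-simplices (14): ab, ad, af, ah, ai, bc, bi, cg, dh, ef, eh, ei, fh, gh
  2-simplices (4): abi, adh, afh, efh

giving chain groups C_0 ≅ Z^9, C_1 ≅ Z^14, C_2 ≅ Z^4.

∂_1: C_1 → C_0 maps an edge to its endpoints' difference, ∂[p,q] = q − p. For instance
  ∂bi = i − b.
This gives a 9×14 integer matrix of rank 8; reducing to Smith normal form yields diagonal entries (1,1,1,1,1,1,1,1).

The boundary map ∂_2: C_2 → C_1 acts by ∂[p,q,r] = [q,r] − [p,r] + [p,q]. For instance
  ∂abi = bi − ai + ab,
  ∂efh = fh − eh + ef.
The 14×4 boundary matrix has rank 4 and Smith normal form diag(1,1,1,1).

From H_k ≅ ker(∂_k) / im(∂_{k+1}) we obtain:

  H_0: rank C_0 − rank ∂_1 = 9 − 8 = 1, and the invariant factors of ∂_1 are all 1, so H_0 = Z.
  H_1: rank ker ∂_1 − rank ∂_2 = (14 − 8) − 4 = 2, and the invariant factors of ∂_2 are all 1, so H_1 = Z^2.
  H_2: rank ker ∂_2 − rank ∂_3 = (4 − 4) − 0 = 0, and there is no ∂_3, so H_2 = 0.

H_0 = Z,  H_1 = Z^2,  H_2 = 0.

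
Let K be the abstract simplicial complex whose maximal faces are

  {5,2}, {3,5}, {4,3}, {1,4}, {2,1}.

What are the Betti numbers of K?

Order the vertices as 1 < 2 < 3 < 4 < 5. Listing each simplex with vertices in this order, K has dimension 1 with simplices:

  0-simplices (5): [1], [2], [3], [4], [5]
  1-simplices (5): [1,2], [1,4], [2,5], [3,4], [3,5]

giving chain groups C_0 ≅ Z^5, C_1 ≅ Z^5.

The boundary map ∂_1: C_1 → C_0 maps an edge to its endpoints' difference, ∂[p,q] = q − p.
The resulting 5×5 matrix has rank 4, and its Smith normal form has invariant factors (1,1,1,1).

Reading off H_k = ker ∂_k / im ∂_{k+1}:

  H_0: rank C_0 − rank ∂_1 = 5 − 4 = 1, and the invariant factors of ∂_1 are all 1, so H_0 ≅ Z.
  H_1: rank ker ∂_1 − rank ∂_2 = (5 − 4) − 0 = 1, and there is no ∂_2, so H_1 ≅ Z.

(K is a triangulation of the circle S^1.)

Hence the Betti numbers are b_0 = 1, b_1 = 1.

b_0 = 1, b_1 = 1.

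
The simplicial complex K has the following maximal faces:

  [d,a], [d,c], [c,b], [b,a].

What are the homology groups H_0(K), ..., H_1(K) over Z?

H_0 ≅ Z,  H_1 ≅ Z.

Fix the vertex order a < b < c < d and write every simplex with vertices in increasing order. Then dim K = 1 and the simplices of K are:

  0-simplices (4): a, b, c, d
  1-simplices (4): ab, ad, bc, cd

Hence C_0 ≅ Z^4, C_1 ≅ Z^4.

Boundary ∂_1: C_1 → C_0 sends each edge [p,q] (with p < q) to q − p.
The resulting 4×4 matrix has rank 3, and its Smith normal form has invariant factors (1,1,1).

Computing H_k = (kernel of ∂_k) / (image of ∂_{k+1}):

  H_0: rank C_0 − rank ∂_1 = 4 − 3 = 1, and the invariant factors of ∂_1 are all 1, so H_0 ≅ Z.
  H_1: rank ker ∂_1 − rank ∂_2 = (4 − 3) − 0 = 1, and there is no ∂_2, so H_1 ≅ Z.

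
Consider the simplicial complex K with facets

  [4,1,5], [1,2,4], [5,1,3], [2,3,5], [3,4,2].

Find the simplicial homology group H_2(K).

H_2 = 0.

We work with the vertex ordering 1 < 2 < 3 < 4 < 5. The simplices of K, each written with vertices in increasing order, are:

  0-simplices (5): [1], [2], [3], [4], [5]
  1-simplices (10): [1,2], [1,3], [1,4], [1,5], [2,3], [2,4], [2,5], [3,4], [3,5], [4,5]
  2-simplices (5): [1,2,4], [1,3,5], [1,4,5], [2,3,4], [2,3,5]

giving chain groups C_0 ≅ Z^5, C_1 ≅ Z^10, C_2 ≅ Z^5.

The boundary map ∂_1: C_1 → C_0 sends each edge [p,q] (with p < q) to q − p. For instance
  ∂[2,4] = [4] − [2].
As a 5×10 matrix over Z this has rank 4, with invariant factors (1,1,1,1).

The boundary map ∂_2: C_2 → C_1 sends each 2-simplex [p,q,r] to [q,r] − [p,r] + [p,q]. For instance
  ∂[1,3,5] = [3,5] − [1,5] + [1,3],
  ∂[2,3,5] = [3,5] − [2,5] + [2,3].
As a 10×5 matrix over Z this has rank 5, with invariant factors (1,1,1,1,1).

Computing H_k = (kernel of ∂_k) / (image of ∂_{k+1}):

  H_2: rank ker ∂_2 − rank ∂_3 = (5 − 5) − 0 = 0, and there is no ∂_3, so H_2 ≅ 0.

(K is a triangulation of the Möbius band.)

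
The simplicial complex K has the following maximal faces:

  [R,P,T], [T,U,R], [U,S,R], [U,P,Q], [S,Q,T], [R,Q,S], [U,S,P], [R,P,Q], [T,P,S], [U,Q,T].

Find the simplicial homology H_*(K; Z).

H_0 ≅ Z,  H_1 ≅ Z/2,  H_2 = 0.

Take the total order P < Q < R < S < T < U on the vertex set. Then K (dimension 2) consists of the simplices:

  0-simplices (6): P, Q, R, S, T, U
  1-simplices (15): PQ, PR, PS, PT, PU, QR, QS, QT, QU, RS, RT, RU, ST, SU, TU
  2-simplices (10): PQR, PQU, PRT, PST, PSU, QRS, QST, QTU, RSU, RTU

Hence C_0 ≅ Z^6, C_1 ≅ Z^15, C_2 ≅ Z^10.

∂_1: C_1 → C_0 sends each edge [p,q] (with p < q) to q − p. For instance
  ∂PT = T − P.
The 6×15 boundary matrix has rank 5 and Smith normal form diag(1,1,1,1,1).

The boundary map ∂_2: C_2 → C_1 maps a triangle to the signed sum of its edges. For instance
  ∂QST = ST − QT + QS,
  ∂PRT = RT − PT + PR.
The resulting 15×10 matrix has rank 10, and its Smith normal form has invariant factors (1,1,1,1,1,1,1,1,1,2).

Now H_k = ker ∂_k / im ∂_{k+1}, so:

  H_0: rank C_0 − rank ∂_1 = 6 − 5 = 1, and the invariant factors of ∂_1 are all 1, so H_0 ≅ Z.
  H_1: rank ker ∂_1 − rank ∂_2 = (15 − 5) − 10 = 0, and ∂_2 has invariant factor 2 > 1, so H_1 ≅ Z/2.
  H_2: rank ker ∂_2 − rank ∂_3 = (10 − 10) − 0 = 0, and there is no ∂_3, so H_2 ≅ 0.

As a check, the Euler characteristic is 6 − 15 + 10 = 1, which agrees with 1 − 0 + 0 = 1.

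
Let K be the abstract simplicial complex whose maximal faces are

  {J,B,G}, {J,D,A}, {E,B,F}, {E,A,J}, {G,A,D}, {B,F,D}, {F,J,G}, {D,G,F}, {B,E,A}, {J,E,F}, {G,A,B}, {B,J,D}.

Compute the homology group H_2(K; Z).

We work with the vertex ordering A < B < D < E < F < G < J. The simplices of K, each written with vertices in increasing order, are:

  0-simplices (7): A, B, D, E, F, G, J
  1-simplices (18): AB, AD, AE, AG, AJ, BD, BE, BF, BG, BJ, DF, DG, DJ, EF, EJ, FG, FJ, GJ
  2-simplices (12): ABE, ABG, ADG, ADJ, AEJ, BDF, BDJ, BEF, BGJ, DFG, EFJ, FGJ

giving chain groups C_0 ≅ Z^7, C_1 ≅ Z^18, C_2 ≅ Z^12.

∂_1: C_1 → C_0 maps an edge to its endpoints' difference, ∂[p,q] = q − p. For instance
  ∂EF = F − E.
This gives a 7×18 integer matrix of rank 6; reducing to Smith normal form yields diagonal entries (1,1,1,1,1,1).

The boundary map ∂_2: C_2 → C_1 sends each 2-simplex [p,q,r] to [q,r] − [p,r] + [p,q]. For instance
  ∂ABE = BE − AE + AB,
  ∂ADG = DG − AG + AD.
The resulting 18×12 matrix has rank 12, and its Smith normal form has invariant factors (1,1,1,1,1,1,1,1,1,1,1,2).

Computing H_k = (kernel of ∂_k) / (image of ∂_{k+1}):

  H_2: rank ker ∂_2 − rank ∂_3 = (12 − 12) − 0 = 0, and there is no ∂_3, so H_2 ≅ 0.

H_2 = 0.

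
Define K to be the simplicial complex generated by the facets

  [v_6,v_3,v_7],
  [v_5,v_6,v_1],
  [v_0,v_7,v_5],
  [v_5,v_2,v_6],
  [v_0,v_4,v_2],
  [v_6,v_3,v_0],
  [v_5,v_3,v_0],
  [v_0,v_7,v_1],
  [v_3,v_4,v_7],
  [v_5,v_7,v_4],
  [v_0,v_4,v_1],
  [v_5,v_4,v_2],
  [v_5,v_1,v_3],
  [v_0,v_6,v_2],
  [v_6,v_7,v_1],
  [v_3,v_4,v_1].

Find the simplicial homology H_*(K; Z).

H_0 ≅ Z,  H_1 ≅ Z^2,  H_2 ≅ Z.

Order the vertices as v_0 < v_1 < v_2 < v_3 < v_4 < v_5 < v_6 < v_7. Listing each simplex with vertices in this order, K has dimension 2 with simplices:

  0-simplices (8): [v_0], [v_1], [v_2], [v_3], [v_4], [v_5], [v_6], [v_7]
  1-simplices (24): (24 of them)
  2-simplices (16): (16 of them)

Hence C_0 ≅ Z^8, C_1 ≅ Z^24, C_2 ≅ Z^16.

∂_1: C_1 → C_0 sends each edge [p,q] (with p < q) to q − p. For instance
  ∂[v_0,v_1] = [v_1] − [v_0].
This gives a 8×24 integer matrix of rank 7; reducing to Smith normal form yields diagonal entries (1,1,1,1,1,1,1).

Boundary ∂_2: C_2 → C_1 sends each 2-simplex [p,q,r] to [q,r] − [p,r] + [p,q]. For instance
  ∂[v_1,v_5,v_6] = [v_5,v_6] − [v_1,v_6] + [v_1,v_5],
  ∂[v_2,v_5,v_6] = [v_5,v_6] − [v_2,v_6] + [v_2,v_5].
This gives a 24×16 integer matrix of rank 15; reducing to Smith normal form yields diagonal entries (1,1,1,1,1,1,1,1,1,1,1,1,1,1,1).

From H_k ≅ ker(∂_k) / im(∂_{k+1}) we obtain:

  H_0: rank C_0 − rank ∂_1 = 8 − 7 = 1, and the invariant factors of ∂_1 are all 1, so H_0 = Z.
  H_1: rank ker ∂_1 − rank ∂_2 = (24 − 7) − 15 = 2, and the invariant factors of ∂_2 are all 1, so H_1 = Z^2.
  H_2: rank ker ∂_2 − rank ∂_3 = (16 − 15) − 0 = 1, and there is no ∂_3, so H_2 = Z.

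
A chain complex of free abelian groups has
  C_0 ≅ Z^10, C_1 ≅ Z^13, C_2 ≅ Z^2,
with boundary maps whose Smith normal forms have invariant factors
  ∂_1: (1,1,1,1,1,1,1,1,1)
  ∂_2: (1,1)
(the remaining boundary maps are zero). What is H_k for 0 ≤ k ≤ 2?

H_0: b_0 = 10 − 0 − 9 = 1; torsion from ∂_1 factors > 1: none. So H_0 ≅ Z.
H_1: b_1 = 13 − 9 − 2 = 2; torsion from ∂_2 factors > 1: none. So H_1 ≅ Z^2.
H_2: b_2 = 2 − 2 − 0 = 0; torsion from ∂_3 factors > 1: none. So H_2 ≅ 0.

H_0 ≅ Z,  H_1 ≅ Z^2,  H_2 = 0.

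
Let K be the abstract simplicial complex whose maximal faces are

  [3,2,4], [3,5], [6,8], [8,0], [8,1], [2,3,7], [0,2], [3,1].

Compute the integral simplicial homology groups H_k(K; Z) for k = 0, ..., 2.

H_0 = Z,  H_1 = Z,  H_2 = 0.

Fix the vertex order 0 < 1 < 2 < 3 < 4 < 5 < 6 < 7 < 8 and write every simplex with vertices in increasing order. Then dim K = 2 and the simplices of K are:

  0-simplices (9): [0], [1], [2], [3], [4], [5], [6], [7], [8]
  1-simplices (11): [0,2], [0,8], [1,3], [1,8], [2,3], [2,4], [2,7], [3,4], [3,5], [3,7], [6,8]
  2-simplices (2): [2,3,4], [2,3,7]

giving chain groups C_0 ≅ Z^9, C_1 ≅ Z^11, C_2 ≅ Z^2.

Boundary ∂_1: C_1 → C_0 sends each edge [p,q] (with p < q) to q − p. For instance
  ∂[2,3] = [3] − [2].
The resulting 9×11 matrix has rank 8, and its Smith normal form has invariant factors (1,1,1,1,1,1,1,1).

Boundary ∂_2: C_2 → C_1 maps a triangle to the signed sum of its edges. For instance
  ∂[2,3,7] = [3,7] − [2,7] + [2,3],
  ∂[2,3,4] = [3,4] − [2,4] + [2,3].
This gives a 11×2 integer matrix of rank 2; reducing to Smith normal form yields diagonal entries (1,1).

Now H_k = ker ∂_k / im ∂_{k+1}, so:

  H_0: rank C_0 − rank ∂_1 = 9 − 8 = 1, and the invariant factors of ∂_1 are all 1, so H_0 = Z.
  H_1: rank ker ∂_1 − rank ∂_2 = (11 − 8) − 2 = 1, and the invariant factors of ∂_2 are all 1, so H_1 = Z.
  H_2: rank ker ∂_2 − rank ∂_3 = (2 − 2) − 0 = 0, and there is no ∂_3, so H_2 = 0.

As a check, the Euler characteristic is 9 − 11 + 2 = 0, which agrees with 1 − 1 + 0 = 0.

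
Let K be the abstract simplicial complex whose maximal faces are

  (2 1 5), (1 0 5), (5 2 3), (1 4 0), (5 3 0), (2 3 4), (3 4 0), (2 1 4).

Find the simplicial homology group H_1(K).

H_1 = 0.

Order the vertices as 0 < 1 < 2 < 3 < 4 < 5. Listing each simplex with vertices in this order, K has dimension 2 with simplices:

  0-simplices (6): [0], [1], [2], [3], [4], [5]
  1-simplices (12): [0,1], [0,3], [0,4], [0,5], [1,2], [1,4], [1,5], [2,3], [2,4], [2,5], [3,4], [3,5]
  2-simplices (8): [0,1,4], [0,1,5], [0,3,4], [0,3,5], [1,2,4], [1,2,5], [2,3,4], [2,3,5]

Hence C_0 ≅ Z^6, C_1 ≅ Z^12, C_2 ≅ Z^8.

∂_1: C_1 → C_0 maps an edge to its endpoints' difference, ∂[p,q] = q − p.
The 6×12 boundary matrix has rank 5 and Smith normal form diag(1,1,1,1,1).

∂_2: C_2 → C_1 acts by ∂[p,q,r] = [q,r] − [p,r] + [p,q]. For instance
  ∂[1,2,5] = [2,5] − [1,5] + [1,2],
  ∂[1,2,4] = [2,4] − [1,4] + [1,2].
As a 12×8 matrix over Z this has rank 7, with invariant factors (1,1,1,1,1,1,1).

Reading off H_k = ker ∂_k / im ∂_{k+1}:

  H_1: rank ker ∂_1 − rank ∂_2 = (12 − 5) − 7 = 0, and the invariant factors of ∂_2 are all 1, so H_1 = 0.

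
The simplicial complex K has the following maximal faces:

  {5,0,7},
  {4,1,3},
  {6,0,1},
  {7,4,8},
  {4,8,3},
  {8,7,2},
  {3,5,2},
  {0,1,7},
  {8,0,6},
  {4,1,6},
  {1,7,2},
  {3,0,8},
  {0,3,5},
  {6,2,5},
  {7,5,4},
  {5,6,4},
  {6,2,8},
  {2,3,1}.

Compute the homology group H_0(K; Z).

H_0 = Z.

Fix the vertex order 0 < 1 < 2 < 3 < 4 < 5 < 6 < 7 < 8 and write every simplex with vertices in increasing order. Then dim K = 2 and the simplices of K are:

  0-simplices (9): [0], [1], [2], [3], [4], [5], [6], [7], [8]
  1-simplices (27): (27 of them)
  2-simplices (18): [0,1,6], [0,1,7], [0,3,5], [0,3,8], [0,5,7], [0,6,8], [1,2,3], [1,2,7], [1,3,4], [1,4,6], [2,3,5], [2,5,6], [2,6,8], [2,7,8], [3,4,8], [4,5,6], [4,5,7], [4,7,8]

Hence C_0 ≅ Z^9, C_1 ≅ Z^27, C_2 ≅ Z^18.

Boundary ∂_1: C_1 → C_0 is given by ∂[p,q] = [q] − [p]. For instance
  ∂[4,8] = [8] − [4].
As a 9×27 matrix over Z this has rank 8, with invariant factors (1,1,1,1,1,1,1,1).

∂_2: C_2 → C_1 maps a triangle to the signed sum of its edges. For instance
  ∂[4,5,6] = [5,6] − [4,6] + [4,5],
  ∂[4,5,7] = [5,7] − [4,7] + [4,5].
As a 27×18 matrix over Z this has rank 17, with invariant factors (1,1,1,1,1,1,1,1,1,1,1,1,1,1,1,1,1).

Reading off H_k = ker ∂_k / im ∂_{k+1}:

  H_0: rank C_0 − rank ∂_1 = 9 − 8 = 1, and the invariant factors of ∂_1 are all 1, so H_0 = Z.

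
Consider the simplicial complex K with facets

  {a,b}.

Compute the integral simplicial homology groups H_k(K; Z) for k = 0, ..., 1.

Take the total order a < b on the vertex set. Then K (dimension 1) consists of the simplices:

  0-simplices (2): a, b
  1-simplices (1): ab

Hence C_0 ≅ Z^2, C_1 ≅ Z^1.

The boundary map ∂_1: C_1 → C_0 is given by ∂[p,q] = [q] − [p]. For instance
  ∂ab = b − a.
This gives a 2×1 integer matrix of rank 1; reducing to Smith normal form yields diagonal entries (1).

Computing H_k = (kernel of ∂_k) / (image of ∂_{k+1}):

  H_0: rank C_0 − rank ∂_1 = 2 − 1 = 1, and the invariant factors of ∂_1 are all 1, so H_0 = Z.
  H_1: rank ker ∂_1 − rank ∂_2 = (1 − 1) − 0 = 0, and there is no ∂_2, so H_1 = 0.

As a check, the Euler characteristic is 2 − 1 = 1, which agrees with 1 − 0 = 1.

H_0 ≅ Z,  H_1 = 0.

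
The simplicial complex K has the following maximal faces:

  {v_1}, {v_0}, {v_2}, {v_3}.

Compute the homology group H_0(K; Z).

H_0 ≅ Z^4.

Take the total order v_0 < v_1 < v_2 < v_3 on the vertex set. Then K (dimension 0) consists of the simplices:

  0-simplices (4): [v_0], [v_1], [v_2], [v_3]

Hence C_0 ≅ Z^4.

From H_k ≅ ker(∂_k) / im(∂_{k+1}) we obtain:

  H_0: rank C_0 − rank ∂_1 = 4 − 0 = 4, and there is no ∂_1, so H_0 = Z^4.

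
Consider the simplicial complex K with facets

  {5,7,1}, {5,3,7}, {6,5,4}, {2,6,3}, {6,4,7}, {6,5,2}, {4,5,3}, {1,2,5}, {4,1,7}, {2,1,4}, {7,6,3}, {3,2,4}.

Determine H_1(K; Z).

Fix the vertex order 1 < 2 < 3 < 4 < 5 < 6 < 7 and write every simplex with vertices in increasing order. Then dim K = 2 and the simplices of K are:

  0-simplices (7): [1], [2], [3], [4], [5], [6], [7]
  1-simplices (18): [1,2], [1,4], [1,5], [1,7], [2,3], [2,4], [2,5], [2,6], [3,4], [3,5], [3,6], [3,7], [4,5], [4,6], [4,7], [5,6], [5,7], [6,7]
  2-simplices (12): [1,2,4], [1,2,5], [1,4,7], [1,5,7], [2,3,4], [2,3,6], [2,5,6], [3,4,5], [3,5,7], [3,6,7], [4,5,6], [4,6,7]

so the chain groups are C_0 ≅ Z^7, C_1 ≅ Z^18, C_2 ≅ Z^12.

The boundary map ∂_1: C_1 → C_0 is given by ∂[p,q] = [q] − [p]. For instance
  ∂[2,6] = [6] − [2].
This gives a 7×18 integer matrix of rank 6; reducing to Smith normal form yields diagonal entries (1,1,1,1,1,1).

The boundary map ∂_2: C_2 → C_1 sends each 2-simplex [p,q,r] to [q,r] − [p,r] + [p,q]. For instance
  ∂[2,3,6] = [3,6] − [2,6] + [2,3],
  ∂[3,5,7] = [5,7] − [3,7] + [3,5].
The 18×12 boundary matrix has rank 12 and Smith normal form diag(1,1,1,1,1,1,1,1,1,1,1,2).

Computing H_k = (kernel of ∂_k) / (image of ∂_{k+1}):

  H_1: rank ker ∂_1 − rank ∂_2 = (18 − 6) − 12 = 0, and ∂_2 has invariant factor 2 > 1, so H_1 ≅ Z/2.

(K is a triangulation of the real projective plane RP^2.)

H_1 ≅ Z/2.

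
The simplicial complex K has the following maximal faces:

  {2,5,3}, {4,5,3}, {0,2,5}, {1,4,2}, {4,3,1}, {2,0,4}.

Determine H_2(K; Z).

Order the vertices as 0 < 1 < 2 < 3 < 4 < 5. Listing each simplex with vertices in this order, K has dimension 2 with simplices:

  0-simplices (6): [0], [1], [2], [3], [4], [5]
  1-simplices (12): [0,2], [0,4], [0,5], [1,2], [1,3], [1,4], [2,3], [2,4], [2,5], [3,4], [3,5], [4,5]
  2-simplices (6): [0,2,4], [0,2,5], [1,2,4], [1,3,4], [2,3,5], [3,4,5]

giving chain groups C_0 ≅ Z^6, C_1 ≅ Z^12, C_2 ≅ Z^6.

∂_1: C_1 → C_0 is given by ∂[p,q] = [q] − [p].
The resulting 6×12 matrix has rank 5, and its Smith normal form has invariant factors (1,1,1,1,1).

The boundary map ∂_2: C_2 → C_1 sends each 2-simplex [p,q,r] to [q,r] − [p,r] + [p,q]. For instance
  ∂[0,2,4] = [2,4] − [0,4] + [0,2],
  ∂[2,3,5] = [3,5] − [2,5] + [2,3].
This gives a 12×6 integer matrix of rank 6; reducing to Smith normal form yields diagonal entries (1,1,1,1,1,1).

Now H_k = ker ∂_k / im ∂_{k+1}, so:

  H_2: rank ker ∂_2 − rank ∂_3 = (6 − 6) − 0 = 0, and there is no ∂_3, so H_2 = 0.

(K is a triangulation of the cylinder S^1 x I.)

H_2 = 0.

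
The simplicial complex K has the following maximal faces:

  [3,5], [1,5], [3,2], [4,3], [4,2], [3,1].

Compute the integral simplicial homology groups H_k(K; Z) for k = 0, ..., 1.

H_0 ≅ Z,  H_1 ≅ Z^2.

Take the total order 1 < 2 < 3 < 4 < 5 on the vertex set. Then K (dimension 1) consists of the simplices:

  0-simplices (5): [1], [2], [3], [4], [5]
  1-simplices (6): [1,3], [1,5], [2,3], [2,4], [3,4], [3,5]

Hence C_0 ≅ Z^5, C_1 ≅ Z^6.

∂_1: C_1 → C_0 sends each edge [p,q] (with p < q) to q − p. For instance
  ∂[2,3] = [3] − [2].
The resulting 5×6 matrix has rank 4, and its Smith normal form has invariant factors (1,1,1,1).

Computing H_k = (kernel of ∂_k) / (image of ∂_{k+1}):

  H_0: rank C_0 − rank ∂_1 = 5 − 4 = 1, and the invariant factors of ∂_1 are all 1, so H_0 = Z.
  H_1: rank ker ∂_1 − rank ∂_2 = (6 − 4) − 0 = 2, and there is no ∂_2, so H_1 = Z^2.

As a check, the Euler characteristic is 5 − 6 = -1, which agrees with 1 − 2 = -1.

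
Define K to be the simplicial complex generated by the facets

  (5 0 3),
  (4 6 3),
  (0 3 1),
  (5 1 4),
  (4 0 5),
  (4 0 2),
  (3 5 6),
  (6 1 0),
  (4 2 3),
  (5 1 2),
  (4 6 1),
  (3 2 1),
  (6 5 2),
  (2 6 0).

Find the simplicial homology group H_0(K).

H_0 ≅ Z.

Fix the vertex order 0 < 1 < 2 < 3 < 4 < 5 < 6 and write every simplex with vertices in increasing order. Then dim K = 2 and the simplices of K are:

  0-simplices (7): [0], [1], [2], [3], [4], [5], [6]
  1-simplices (21): [0,1], [0,2], [0,3], [0,4], [0,5], [0,6], [1,2], [1,3], [1,4], [1,5], [1,6], [2,3], [2,4], [2,5], [2,6], [3,4], [3,5], [3,6], [4,5], [4,6], [5,6]
  2-simplices (14): [0,1,3], [0,1,6], [0,2,4], [0,2,6], [0,3,5], [0,4,5], [1,2,3], [1,2,5], [1,4,5], [1,4,6], [2,3,4], [2,5,6], [3,4,6], [3,5,6]

so the chain groups are C_0 ≅ Z^7, C_1 ≅ Z^21, C_2 ≅ Z^14.

The boundary map ∂_1: C_1 → C_0 is given by ∂[p,q] = [q] − [p].
The 7×21 boundary matrix has rank 6 and Smith normal form diag(1,1,1,1,1,1).

Boundary ∂_2: C_2 → C_1 maps a triangle to the signed sum of its edges. For instance
  ∂[0,2,6] = [2,6] − [0,6] + [0,2],
  ∂[0,2,4] = [2,4] − [0,4] + [0,2].
The resulting 21×14 matrix has rank 13, and its Smith normal form has invariant factors (1,1,1,1,1,1,1,1,1,1,1,1,1).

Now H_k = ker ∂_k / im ∂_{k+1}, so:

  H_0: rank C_0 − rank ∂_1 = 7 − 6 = 1, and the invariant factors of ∂_1 are all 1, so H_0 ≅ Z.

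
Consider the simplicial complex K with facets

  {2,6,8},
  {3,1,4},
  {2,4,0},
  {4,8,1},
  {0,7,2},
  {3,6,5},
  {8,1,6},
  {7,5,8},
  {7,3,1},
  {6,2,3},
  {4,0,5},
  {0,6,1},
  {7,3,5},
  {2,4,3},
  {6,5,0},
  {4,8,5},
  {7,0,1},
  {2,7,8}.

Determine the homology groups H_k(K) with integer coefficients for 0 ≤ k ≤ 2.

H_0 = Z,  H_1 = Z^2,  H_2 = Z.

Order the vertices as 0 < 1 < 2 < 3 < 4 < 5 < 6 < 7 < 8. Listing each simplex with vertices in this order, K has dimension 2 with simplices:

  0-simplices (9): [0], [1], [2], [3], [4], [5], [6], [7], [8]
  1-simplices (27): (27 of them)
  2-simplices (18): [0,1,6], [0,1,7], [0,2,4], [0,2,7], [0,4,5], [0,5,6], [1,3,4], [1,3,7], [1,4,8], [1,6,8], [2,3,4], [2,3,6], [2,6,8], [2,7,8], [3,5,6], [3,5,7], [4,5,8], [5,7,8]

so the chain groups are C_0 ≅ Z^9, C_1 ≅ Z^27, C_2 ≅ Z^18.

The boundary map ∂_1: C_1 → C_0 sends each edge [p,q] (with p < q) to q − p. For instance
  ∂[1,3] = [3] − [1].
As a 9×27 matrix over Z this has rank 8, with invariant factors (1,1,1,1,1,1,1,1).

∂_2: C_2 → C_1 sends each 2-simplex [p,q,r] to [q,r] − [p,r] + [p,q]. For instance
  ∂[0,1,6] = [1,6] − [0,6] + [0,1],
  ∂[3,5,6] = [5,6] − [3,6] + [3,5].
The 27×18 boundary matrix has rank 17 and Smith normal form diag(1,1,1,1,1,1,1,1,1,1,1,1,1,1,1,1,1).

Now H_k = ker ∂_k / im ∂_{k+1}, so:

  H_0: rank C_0 − rank ∂_1 = 9 − 8 = 1, and the invariant factors of ∂_1 are all 1, so H_0 ≅ Z.
  H_1: rank ker ∂_1 − rank ∂_2 = (27 − 8) − 17 = 2, and the invariant factors of ∂_2 are all 1, so H_1 ≅ Z^2.
  H_2: rank ker ∂_2 − rank ∂_3 = (18 − 17) − 0 = 1, and there is no ∂_3, so H_2 ≅ Z.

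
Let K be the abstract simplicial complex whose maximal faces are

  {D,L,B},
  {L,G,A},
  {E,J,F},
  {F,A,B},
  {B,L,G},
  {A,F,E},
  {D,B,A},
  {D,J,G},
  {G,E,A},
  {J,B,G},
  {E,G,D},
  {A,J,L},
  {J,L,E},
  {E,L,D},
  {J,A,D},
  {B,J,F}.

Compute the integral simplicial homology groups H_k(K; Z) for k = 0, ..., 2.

H_0 = Z,  H_1 = Z^2,  H_2 = Z.

We work with the vertex ordering A < B < D < E < F < G < J < L. The simplices of K, each written with vertices in increasing order, are:

  0-simplices (8): A, B, D, E, F, G, J, L
  1-simplices (24): AB, AD, AE, AF, AG, AJ, AL, BD, BF, BG, BJ, BL, DE, DG, DJ, DL, EF, EG, EJ, EL, FJ, GJ, GL, JL
  2-simplices (16): ABD, ABF, ADJ, AEF, AEG, AGL, AJL, BDL, BFJ, BGJ, BGL, DEG, DEL, DGJ, EFJ, EJL

giving chain groups C_0 ≅ Z^8, C_1 ≅ Z^24, C_2 ≅ Z^16.

∂_1: C_1 → C_0 maps an edge to its endpoints' difference, ∂[p,q] = q − p. For instance
  ∂BD = D − B.
The resulting 8×24 matrix has rank 7, and its Smith normal form has invariant factors (1,1,1,1,1,1,1).

∂_2: C_2 → C_1 sends each 2-simplex [p,q,r] to [q,r] − [p,r] + [p,q]. For instance
  ∂EFJ = FJ − EJ + EF,
  ∂AEF = EF − AF + AE.
The 24×16 boundary matrix has rank 15 and Smith normal form diag(1,1,1,1,1,1,1,1,1,1,1,1,1,1,1).

Now H_k = ker ∂_k / im ∂_{k+1}, so:

  H_0: rank C_0 − rank ∂_1 = 8 − 7 = 1, and the invariant factors of ∂_1 are all 1, so H_0 ≅ Z.
  H_1: rank ker ∂_1 − rank ∂_2 = (24 − 7) − 15 = 2, and the invariant factors of ∂_2 are all 1, so H_1 ≅ Z^2.
  H_2: rank ker ∂_2 − rank ∂_3 = (16 − 15) − 0 = 1, and there is no ∂_3, so H_2 ≅ Z.

(K is a triangulation of the torus T^2.)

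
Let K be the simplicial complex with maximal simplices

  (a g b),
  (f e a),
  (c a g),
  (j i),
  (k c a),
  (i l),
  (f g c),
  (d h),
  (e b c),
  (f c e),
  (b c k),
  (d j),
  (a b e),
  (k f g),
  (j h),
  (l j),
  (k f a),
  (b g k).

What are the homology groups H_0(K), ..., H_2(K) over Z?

H_0 = Z^2,  H_1 = Z^2 ⊕ Z/2Z,  H_2 = 0.

Fix the vertex order a < b < c < d < e < f < g < h < i < j < k < l and write every simplex with vertices in increasing order. Then dim K = 2 and the simplices of K are:

  0-simplices (12): a, b, c, d, e, f, g, h, i, j, k, l
  1-simplices (24): ab, ac, ae, af, ag, ak, bc, be, bg, bk, ce, cf, cg, ck, dh, dj, ef, fg, fk, gk, hj, ij, il, jl
  2-simplices (12): abe, abg, acg, ack, aef, afk, bce, bck, bgk, cef, cfg, fgk

Hence C_0 ≅ Z^12, C_1 ≅ Z^24, C_2 ≅ Z^12.

∂_1: C_1 → C_0 maps an edge to its endpoints' difference, ∂[p,q] = q − p. For instance
  ∂fk = k − f.
As a 12×24 matrix over Z this has rank 10, with invariant factors (1,1,1,1,1,1,1,1,1,1).

∂_2: C_2 → C_1 acts by ∂[p,q,r] = [q,r] − [p,r] + [p,q]. For instance
  ∂aef = ef − af + ae,
  ∂cef = ef − cf + ce.
As a 24×12 matrix over Z this has rank 12, with invariant factors (1,1,1,1,1,1,1,1,1,1,1,2).

Computing H_k = (kernel of ∂_k) / (image of ∂_{k+1}):

  H_0: rank C_0 − rank ∂_1 = 12 − 10 = 2, and the invariant factors of ∂_1 are all 1, so H_0 ≅ Z^2.
  H_1: rank ker ∂_1 − rank ∂_2 = (24 − 10) − 12 = 2, and ∂_2 has invariant factor 2 > 1, so H_1 ≅ Z^2 ⊕ Z/2Z.
  H_2: rank ker ∂_2 − rank ∂_3 = (12 − 12) − 0 = 0, and there is no ∂_3, so H_2 ≅ 0.

As a check, the Euler characteristic is 12 − 24 + 12 = 0, which agrees with 2 − 2 + 0 = 0.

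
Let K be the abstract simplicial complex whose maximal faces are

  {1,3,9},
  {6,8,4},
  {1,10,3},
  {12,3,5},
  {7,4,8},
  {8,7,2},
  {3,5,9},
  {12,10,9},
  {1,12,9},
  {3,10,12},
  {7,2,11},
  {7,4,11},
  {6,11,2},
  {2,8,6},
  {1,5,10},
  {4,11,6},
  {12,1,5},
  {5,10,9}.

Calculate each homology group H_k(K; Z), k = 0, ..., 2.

H_0 = Z^2,  H_1 = Z/2,  H_2 = Z.

K has 12 vertices, 27 edges, 18 triangles.
rank ∂_0 = 0, rank ∂_1 = 10 ⇒ b_0 = 12 − 0 − 10 = 2; all invariant factors of ∂_1 are 1 so no torsion. So H_0 ≅ Z^2.
rank ∂_1 = 10, rank ∂_2 = 17 ⇒ b_1 = 27 − 10 − 17 = 0; ∂_2 has invariant factor(s) [2] giving torsion. So H_1 ≅ Z/2.
rank ∂_2 = 17, rank ∂_3 = 0 ⇒ b_2 = 18 − 17 − 0 = 1. So H_2 ≅ Z.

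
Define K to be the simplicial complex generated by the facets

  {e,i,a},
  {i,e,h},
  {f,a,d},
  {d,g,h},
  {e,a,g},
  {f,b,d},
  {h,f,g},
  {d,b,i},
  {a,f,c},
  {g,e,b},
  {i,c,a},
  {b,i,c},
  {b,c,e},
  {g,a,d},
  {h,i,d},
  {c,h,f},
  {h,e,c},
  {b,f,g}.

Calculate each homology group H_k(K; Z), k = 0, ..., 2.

H_0 = Z,  H_1 = Z ⊕ Z/2Z,  H_2 = 0.

Order the vertices as a < b < c < d < e < f < g < h < i. Listing each simplex with vertices in this order, K has dimension 2 with simplices:

  0-simplices (9): a, b, c, d, e, f, g, h, i
  1-simplices (27): ac, ad, ae, af, ag, ai, bc, bd, be, bf, bg, bi, ce, cf, ch, ci, df, dg, dh, di, eg, eh, ei, fg, fh, gh, hi
  2-simplices (18): acf, aci, adf, adg, aeg, aei, bce, bci, bdf, bdi, beg, bfg, ceh, cfh, dgh, dhi, ehi, fgh

giving chain groups C_0 ≅ Z^9, C_1 ≅ Z^27, C_2 ≅ Z^18.

The boundary map ∂_1: C_1 → C_0 is given by ∂[p,q] = [q] − [p]. For instance
  ∂bc = c − b.
The resulting 9×27 matrix has rank 8, and its Smith normal form has invariant factors (1,1,1,1,1,1,1,1).

The boundary map ∂_2: C_2 → C_1 acts by ∂[p,q,r] = [q,r] − [p,r] + [p,q]. For instance
  ∂adf = df − af + ad,
  ∂adg = dg − ag + ad.
The 27×18 boundary matrix has rank 18 and Smith normal form diag(1,1,1,1,1,1,1,1,1,1,1,1,1,1,1,1,1,2).

Reading off H_k = ker ∂_k / im ∂_{k+1}:

  H_0: rank C_0 − rank ∂_1 = 9 − 8 = 1, and the invariant factors of ∂_1 are all 1, so H_0 = Z.
  H_1: rank ker ∂_1 − rank ∂_2 = (27 − 8) − 18 = 1, and ∂_2 has invariant factor 2 > 1, so H_1 = Z ⊕ Z/2Z.
  H_2: rank ker ∂_2 − rank ∂_3 = (18 − 18) − 0 = 0, and there is no ∂_3, so H_2 = 0.

(K is a triangulation of the Klein bottle.)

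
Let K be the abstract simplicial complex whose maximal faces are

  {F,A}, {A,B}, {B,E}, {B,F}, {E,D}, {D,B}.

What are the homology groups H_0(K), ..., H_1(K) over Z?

H_0 = Z,  H_1 = Z^2.

K has 5 vertices, 6 edges.
rank ∂_0 = 0, rank ∂_1 = 4 ⇒ b_0 = 5 − 0 − 4 = 1; all invariant factors of ∂_1 are 1 so no torsion. So H_0 ≅ Z.
rank ∂_1 = 4, rank ∂_2 = 0 ⇒ b_1 = 6 − 4 − 0 = 2. So H_1 ≅ Z^2.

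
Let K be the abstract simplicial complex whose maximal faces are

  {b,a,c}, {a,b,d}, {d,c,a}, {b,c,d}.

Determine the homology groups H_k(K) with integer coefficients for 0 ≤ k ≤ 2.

Take the total order a < b < c < d on the vertex set. Then K (dimension 2) consists of the simplices:

  0-simplices (4): a, b, c, d
  1-simplices (6): ab, ac, ad, bc, bd, cd
  2-simplices (4): abc, abd, acd, bcd

giving chain groups C_0 ≅ Z^4, C_1 ≅ Z^6, C_2 ≅ Z^4.

∂_1: C_1 → C_0 sends each edge [p,q] (with p < q) to q − p.
As a 4×6 matrix over Z this has rank 3, with invariant factors (1,1,1).

The boundary map ∂_2: C_2 → C_1 sends each 2-simplex [p,q,r] to [q,r] − [p,r] + [p,q]. For instance
  ∂bcd = cd − bd + bc,
  ∂acd = cd − ad + ac.
As a 6×4 matrix over Z this has rank 3, with invariant factors (1,1,1).

Reading off H_k = ker ∂_k / im ∂_{k+1}:

  H_0: rank C_0 − rank ∂_1 = 4 − 3 = 1, and the invariant factors of ∂_1 are all 1, so H_0 ≅ Z.
  H_1: rank ker ∂_1 − rank ∂_2 = (6 − 3) − 3 = 0, and the invariant factors of ∂_2 are all 1, so H_1 ≅ 0.
  H_2: rank ker ∂_2 − rank ∂_3 = (4 − 3) − 0 = 1, and there is no ∂_3, so H_2 ≅ Z.

(K is a triangulation of the 2-sphere S^2.)

H_0 = Z,  H_1 = 0,  H_2 = Z.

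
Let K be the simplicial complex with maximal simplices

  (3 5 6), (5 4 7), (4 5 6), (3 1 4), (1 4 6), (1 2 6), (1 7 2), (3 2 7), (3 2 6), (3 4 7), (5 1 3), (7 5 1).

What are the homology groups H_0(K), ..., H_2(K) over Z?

We work with the vertex ordering 1 < 2 < 3 < 4 < 5 < 6 < 7. The simplices of K, each written with vertices in increasing order, are:

  0-simplices (7): [1], [2], [3], [4], [5], [6], [7]
  1-simplices (18): [1,2], [1,3], [1,4], [1,5], [1,6], [1,7], [2,3], [2,6], [2,7], [3,4], [3,5], [3,6], [3,7], [4,5], [4,6], [4,7], [5,6], [5,7]
  2-simplices (12): [1,2,6], [1,2,7], [1,3,4], [1,3,5], [1,4,6], [1,5,7], [2,3,6], [2,3,7], [3,4,7], [3,5,6], [4,5,6], [4,5,7]

Hence C_0 ≅ Z^7, C_1 ≅ Z^18, C_2 ≅ Z^12.

The boundary map ∂_1: C_1 → C_0 sends each edge [p,q] (with p < q) to q − p.
As a 7×18 matrix over Z this has rank 6, with invariant factors (1,1,1,1,1,1).

Boundary ∂_2: C_2 → C_1 acts by ∂[p,q,r] = [q,r] − [p,r] + [p,q]. For instance
  ∂[1,3,4] = [3,4] − [1,4] + [1,3],
  ∂[4,5,6] = [5,6] − [4,6] + [4,5].
The resulting 18×12 matrix has rank 12, and its Smith normal form has invariant factors (1,1,1,1,1,1,1,1,1,1,1,2).

Computing H_k = (kernel of ∂_k) / (image of ∂_{k+1}):

  H_0: rank C_0 − rank ∂_1 = 7 − 6 = 1, and the invariant factors of ∂_1 are all 1, so H_0 = Z.
  H_1: rank ker ∂_1 − rank ∂_2 = (18 − 6) − 12 = 0, and ∂_2 has invariant factor 2 > 1, so H_1 = Z/2Z.
  H_2: rank ker ∂_2 − rank ∂_3 = (12 − 12) − 0 = 0, and there is no ∂_3, so H_2 = 0.

As a check, the Euler characteristic is 7 − 18 + 12 = 1, which agrees with 1 − 0 + 0 = 1.

H_0 = Z,  H_1 = Z/2Z,  H_2 = 0.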